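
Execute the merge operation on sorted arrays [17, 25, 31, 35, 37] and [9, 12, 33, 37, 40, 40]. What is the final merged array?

Merging process:

Compare 17 vs 9: take 9 from right. Merged: [9]
Compare 17 vs 12: take 12 from right. Merged: [9, 12]
Compare 17 vs 33: take 17 from left. Merged: [9, 12, 17]
Compare 25 vs 33: take 25 from left. Merged: [9, 12, 17, 25]
Compare 31 vs 33: take 31 from left. Merged: [9, 12, 17, 25, 31]
Compare 35 vs 33: take 33 from right. Merged: [9, 12, 17, 25, 31, 33]
Compare 35 vs 37: take 35 from left. Merged: [9, 12, 17, 25, 31, 33, 35]
Compare 37 vs 37: take 37 from left. Merged: [9, 12, 17, 25, 31, 33, 35, 37]
Append remaining from right: [37, 40, 40]. Merged: [9, 12, 17, 25, 31, 33, 35, 37, 37, 40, 40]

Final merged array: [9, 12, 17, 25, 31, 33, 35, 37, 37, 40, 40]
Total comparisons: 8

The merged array is [9, 12, 17, 25, 31, 33, 35, 37, 37, 40, 40], requiring 8 comparisons. The merge step runs in O(n) time where n is the total number of elements.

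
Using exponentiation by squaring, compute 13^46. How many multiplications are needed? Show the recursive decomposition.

Computing 13^46 by squaring (build up from 13^1; each line after the first costs one multiplication):

13^1 = 13
13^2 = (13^1)^2 = 13^2 = 169
13^4 = (13^2)^2 = 169^2 = 28561
13^5 = 13 * 13^4 = 13 * 28561 = 371293
13^10 = (13^5)^2 = 371293^2 = 137858491849
13^11 = 13 * 13^10 = 13 * 137858491849 = 1792160394037
13^22 = (13^11)^2 = 1792160394037^2 = 3211838877954855105157369
13^23 = 13 * 13^22 = 13 * 3211838877954855105157369 = 41753905413413116367045797
13^46 = (13^23)^2 = 41753905413413116367045797^2 = 1743388617272249143997555461487119439669521095365209

Result: 1743388617272249143997555461487119439669521095365209
Multiplications needed: 8 (8 lines after 13^1)

13^46 = 1743388617272249143997555461487119439669521095365209. Using exponentiation by squaring, this requires 8 multiplications. The key idea: if the exponent is even, square the half-power; if odd, multiply by the base once.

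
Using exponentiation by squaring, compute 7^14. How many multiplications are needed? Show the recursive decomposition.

Computing 7^14 by squaring (build up from 7^1; each line after the first costs one multiplication):

7^1 = 7
7^2 = (7^1)^2 = 7^2 = 49
7^3 = 7 * 7^2 = 7 * 49 = 343
7^6 = (7^3)^2 = 343^2 = 117649
7^7 = 7 * 7^6 = 7 * 117649 = 823543
7^14 = (7^7)^2 = 823543^2 = 678223072849

Result: 678223072849
Multiplications needed: 5 (5 lines after 7^1)

7^14 = 678223072849. Using exponentiation by squaring, this requires 5 multiplications. The key idea: if the exponent is even, square the half-power; if odd, multiply by the base once.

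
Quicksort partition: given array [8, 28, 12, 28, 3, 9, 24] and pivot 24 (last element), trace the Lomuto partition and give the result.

Lomuto partition with pivot = 24:

Initial array: [8, 28, 12, 28, 3, 9, 24]

arr[0]=8 <= 24: swap with position 0, array becomes [8, 28, 12, 28, 3, 9, 24]
arr[1]=28 > 24: no swap
arr[2]=12 <= 24: swap with position 1, array becomes [8, 12, 28, 28, 3, 9, 24]
arr[3]=28 > 24: no swap
arr[4]=3 <= 24: swap with position 2, array becomes [8, 12, 3, 28, 28, 9, 24]
arr[5]=9 <= 24: swap with position 3, array becomes [8, 12, 3, 9, 28, 28, 24]

Place pivot at position 4: [8, 12, 3, 9, 24, 28, 28]
Pivot position: 4

After partitioning with pivot 24, the array becomes [8, 12, 3, 9, 24, 28, 28]. The pivot is placed at index 4. All elements to the left of the pivot are <= 24, and all elements to the right are > 24.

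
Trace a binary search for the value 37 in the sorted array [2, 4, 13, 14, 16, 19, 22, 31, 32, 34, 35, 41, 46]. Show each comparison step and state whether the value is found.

Binary search for 37 in [2, 4, 13, 14, 16, 19, 22, 31, 32, 34, 35, 41, 46]:

lo=0, hi=12, mid=6, arr[mid]=22 -> 22 < 37, search right half
lo=7, hi=12, mid=9, arr[mid]=34 -> 34 < 37, search right half
lo=10, hi=12, mid=11, arr[mid]=41 -> 41 > 37, search left half
lo=10, hi=10, mid=10, arr[mid]=35 -> 35 < 37, search right half
lo=11 > hi=10, target 37 not found

Binary search determines that 37 is not in the array after 4 comparisons. The search space was exhausted without finding the target.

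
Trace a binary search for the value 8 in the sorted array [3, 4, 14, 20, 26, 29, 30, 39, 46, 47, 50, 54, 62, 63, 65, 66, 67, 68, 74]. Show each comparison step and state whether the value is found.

Binary search for 8 in [3, 4, 14, 20, 26, 29, 30, 39, 46, 47, 50, 54, 62, 63, 65, 66, 67, 68, 74]:

lo=0, hi=18, mid=9, arr[mid]=47 -> 47 > 8, search left half
lo=0, hi=8, mid=4, arr[mid]=26 -> 26 > 8, search left half
lo=0, hi=3, mid=1, arr[mid]=4 -> 4 < 8, search right half
lo=2, hi=3, mid=2, arr[mid]=14 -> 14 > 8, search left half
lo=2 > hi=1, target 8 not found

Binary search determines that 8 is not in the array after 4 comparisons. The search space was exhausted without finding the target.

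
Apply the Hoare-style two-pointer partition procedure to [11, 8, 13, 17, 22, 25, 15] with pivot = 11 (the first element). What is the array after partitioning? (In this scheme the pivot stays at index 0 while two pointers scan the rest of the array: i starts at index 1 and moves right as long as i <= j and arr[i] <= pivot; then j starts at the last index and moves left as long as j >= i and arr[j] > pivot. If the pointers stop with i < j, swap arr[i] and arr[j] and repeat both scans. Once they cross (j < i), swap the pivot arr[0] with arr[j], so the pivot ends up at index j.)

Hoare-style two-pointer partition with pivot = 11:

Initial array: [11, 8, 13, 17, 22, 25, 15]

Pointers start at i = 1, j = 6.
i ends at 2, j ends at 1: the pointers have crossed (j < i), so scanning stops.

Swap pivot arr[0] with arr[1] to place pivot at position 1: [8, 11, 13, 17, 22, 25, 15]
Pivot position: 1

After partitioning with pivot 11, the array becomes [8, 11, 13, 17, 22, 25, 15]. The pivot is placed at index 1. All elements to the left of the pivot are <= 11, and all elements to the right are > 11.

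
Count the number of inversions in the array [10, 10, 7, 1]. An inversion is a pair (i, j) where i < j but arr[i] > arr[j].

Finding inversions in [10, 10, 7, 1]:

(0, 2): arr[0]=10 > arr[2]=7
(0, 3): arr[0]=10 > arr[3]=1
(1, 2): arr[1]=10 > arr[2]=7
(1, 3): arr[1]=10 > arr[3]=1
(2, 3): arr[2]=7 > arr[3]=1

Total inversions: 5

The array has 5 inversion(s): (0,2), (0,3), (1,2), (1,3), (2,3). Each pair (i,j) satisfies i < j and arr[i] > arr[j].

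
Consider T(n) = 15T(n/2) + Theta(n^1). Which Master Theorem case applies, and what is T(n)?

Master Theorem for T(n) = 15T(n/2) + O(n^1):

a = 15, b = 2, c = 1
log_b(a) = log_2(15) = 3.9069

Case 1: c = 1 < log_2(15) = 3.9069
T(n) = O(n^(log_2 15))

For T(n) = 15T(n/2) + O(n^1): log_2(15) = 3.9069. This is Case 1 of the Master Theorem (c < log_b(a), work dominated by leaves), giving O(n^(log_2 15)).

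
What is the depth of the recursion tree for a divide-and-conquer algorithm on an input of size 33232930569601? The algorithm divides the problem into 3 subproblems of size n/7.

For divide and conquer with division factor 7:

Problem sizes at each level:
Level 0: 33232930569601
Level 1: 4747561509943
Level 2: 678223072849
Level 3: 96889010407
Level 4: 13841287201
Level 5: 1977326743
Level 6: 282475249
Level 7: 40353607
Level 8: 5764801
Level 9: 823543
Level 10: 117649
Level 11: 16807
Level 12: 2401
Level 13: 343
Level 14: 49
Level 15: 7
Level 16: 1

The root is level 0 and the size-1 base case is level 16 (the tree spans levels 0 through 16, i.e. 17 levels counting the root), so the depth is the number of divisions: log_7(33232930569601) = 16

The recursion tree depth is log_7(33232930569601) = 16. At each level, the problem size is divided by 7, so it takes 16 divisions to reduce to a base case of size 1. The algorithm makes 3 recursive calls at each level.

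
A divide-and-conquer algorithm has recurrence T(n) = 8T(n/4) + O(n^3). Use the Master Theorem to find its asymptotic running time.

Master Theorem for T(n) = 8T(n/4) + O(n^3):

a = 8, b = 4, c = 3
log_b(a) = log_4(8) = 1.5000

Case 3: c = 3 > log_4(8) = 1.5000
T(n) = O(n^3) = O(n^3)

For T(n) = 8T(n/4) + O(n^3): log_4(8) = 1.5000. This is Case 3 of the Master Theorem (c > log_b(a), work dominated by root), giving O(n^3).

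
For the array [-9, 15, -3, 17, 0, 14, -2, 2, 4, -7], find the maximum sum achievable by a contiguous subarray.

Using Kadane's algorithm on [-9, 15, -3, 17, 0, 14, -2, 2, 4, -7]:

Scanning through the array:
Position 1 (value 15): max_ending_here = 15, max_so_far = 15
Position 2 (value -3): max_ending_here = 12, max_so_far = 15
Position 3 (value 17): max_ending_here = 29, max_so_far = 29
Position 4 (value 0): max_ending_here = 29, max_so_far = 29
Position 5 (value 14): max_ending_here = 43, max_so_far = 43
Position 6 (value -2): max_ending_here = 41, max_so_far = 43
Position 7 (value 2): max_ending_here = 43, max_so_far = 43
Position 8 (value 4): max_ending_here = 47, max_so_far = 47
Position 9 (value -7): max_ending_here = 40, max_so_far = 47

Maximum subarray: [15, -3, 17, 0, 14, -2, 2, 4]
Maximum sum: 47

The maximum subarray is [15, -3, 17, 0, 14, -2, 2, 4] with sum 47. This subarray runs from index 1 to index 8.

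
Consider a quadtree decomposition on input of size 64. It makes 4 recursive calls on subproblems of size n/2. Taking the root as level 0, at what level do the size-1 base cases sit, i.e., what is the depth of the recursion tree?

For divide and conquer with division factor 2:

Problem sizes at each level:
Level 0: 64
Level 1: 32
Level 2: 16
Level 3: 8
Level 4: 4
Level 5: 2
Level 6: 1

The root is level 0 and the size-1 base case is level 6 (the tree spans levels 0 through 6, i.e. 7 levels counting the root), so the depth is the number of divisions: log_2(64) = 6

The recursion tree depth is log_2(64) = 6. At each level, the problem size is divided by 2, so it takes 6 divisions to reduce to a base case of size 1. The algorithm makes 4 recursive calls at each level.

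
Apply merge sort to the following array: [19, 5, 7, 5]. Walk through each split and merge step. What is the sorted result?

Merge sort trace:

Split: [19, 5, 7, 5] -> [19, 5] and [7, 5]
  Split: [19, 5] -> [19] and [5]
  Merge: [19] + [5] -> [5, 19]
  Split: [7, 5] -> [7] and [5]
  Merge: [7] + [5] -> [5, 7]
Merge: [5, 19] + [5, 7] -> [5, 5, 7, 19]

Final sorted array: [5, 5, 7, 19]

The merge sort proceeds by recursively splitting the array and merging sorted halves.
After all merges, the sorted array is [5, 5, 7, 19].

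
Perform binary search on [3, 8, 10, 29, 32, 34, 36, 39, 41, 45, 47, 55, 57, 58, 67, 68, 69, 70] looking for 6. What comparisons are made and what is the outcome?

Binary search for 6 in [3, 8, 10, 29, 32, 34, 36, 39, 41, 45, 47, 55, 57, 58, 67, 68, 69, 70]:

lo=0, hi=17, mid=8, arr[mid]=41 -> 41 > 6, search left half
lo=0, hi=7, mid=3, arr[mid]=29 -> 29 > 6, search left half
lo=0, hi=2, mid=1, arr[mid]=8 -> 8 > 6, search left half
lo=0, hi=0, mid=0, arr[mid]=3 -> 3 < 6, search right half
lo=1 > hi=0, target 6 not found

Binary search determines that 6 is not in the array after 4 comparisons. The search space was exhausted without finding the target.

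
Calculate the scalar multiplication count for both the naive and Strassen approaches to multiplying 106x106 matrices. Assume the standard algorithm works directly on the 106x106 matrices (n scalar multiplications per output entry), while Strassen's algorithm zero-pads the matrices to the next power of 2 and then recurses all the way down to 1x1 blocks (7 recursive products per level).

Matrix multiplication for 106x106 matrices:

Strassen's algorithm requires power-of-2 dimensions. Pad 106x106 to 128x128 (next power of 2).

Standard algorithm: 106^3 = 1191016 multiplications
Strassen's algorithm: 7^(log2(128)) = 7^7 = 823543 multiplications
Savings: 1191016 - 823543 = 367473 multiplications

Standard: 1191016 multiplications (106^3). Strassen: 823543 multiplications (7^7, after padding to 128x128). Strassen reduces 8 recursive multiplications to 7 at each level.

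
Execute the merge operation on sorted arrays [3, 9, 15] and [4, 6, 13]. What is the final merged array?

Merging process:

Compare 3 vs 4: take 3 from left. Merged: [3]
Compare 9 vs 4: take 4 from right. Merged: [3, 4]
Compare 9 vs 6: take 6 from right. Merged: [3, 4, 6]
Compare 9 vs 13: take 9 from left. Merged: [3, 4, 6, 9]
Compare 15 vs 13: take 13 from right. Merged: [3, 4, 6, 9, 13]
Append remaining from left: [15]. Merged: [3, 4, 6, 9, 13, 15]

Final merged array: [3, 4, 6, 9, 13, 15]
Total comparisons: 5

The merged array is [3, 4, 6, 9, 13, 15], requiring 5 comparisons. The merge step runs in O(n) time where n is the total number of elements.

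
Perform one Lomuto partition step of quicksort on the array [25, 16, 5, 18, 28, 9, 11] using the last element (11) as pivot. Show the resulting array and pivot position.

Lomuto partition with pivot = 11:

Initial array: [25, 16, 5, 18, 28, 9, 11]

arr[0]=25 > 11: no swap
arr[1]=16 > 11: no swap
arr[2]=5 <= 11: swap with position 0, array becomes [5, 16, 25, 18, 28, 9, 11]
arr[3]=18 > 11: no swap
arr[4]=28 > 11: no swap
arr[5]=9 <= 11: swap with position 1, array becomes [5, 9, 25, 18, 28, 16, 11]

Place pivot at position 2: [5, 9, 11, 18, 28, 16, 25]
Pivot position: 2

After partitioning with pivot 11, the array becomes [5, 9, 11, 18, 28, 16, 25]. The pivot is placed at index 2. All elements to the left of the pivot are <= 11, and all elements to the right are > 11.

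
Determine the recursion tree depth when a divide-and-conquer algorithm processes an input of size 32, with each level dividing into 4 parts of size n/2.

For divide and conquer with division factor 2:

Problem sizes at each level:
Level 0: 32
Level 1: 16
Level 2: 8
Level 3: 4
Level 4: 2
Level 5: 1

The root is level 0 and the size-1 base case is level 5 (the tree spans levels 0 through 5, i.e. 6 levels counting the root), so the depth is the number of divisions: log_2(32) = 5

The recursion tree depth is log_2(32) = 5. At each level, the problem size is divided by 2, so it takes 5 divisions to reduce to a base case of size 1. The algorithm makes 4 recursive calls at each level.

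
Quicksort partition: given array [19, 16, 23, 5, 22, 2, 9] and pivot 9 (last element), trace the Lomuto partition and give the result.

Lomuto partition with pivot = 9:

Initial array: [19, 16, 23, 5, 22, 2, 9]

arr[0]=19 > 9: no swap
arr[1]=16 > 9: no swap
arr[2]=23 > 9: no swap
arr[3]=5 <= 9: swap with position 0, array becomes [5, 16, 23, 19, 22, 2, 9]
arr[4]=22 > 9: no swap
arr[5]=2 <= 9: swap with position 1, array becomes [5, 2, 23, 19, 22, 16, 9]

Place pivot at position 2: [5, 2, 9, 19, 22, 16, 23]
Pivot position: 2

After partitioning with pivot 9, the array becomes [5, 2, 9, 19, 22, 16, 23]. The pivot is placed at index 2. All elements to the left of the pivot are <= 9, and all elements to the right are > 9.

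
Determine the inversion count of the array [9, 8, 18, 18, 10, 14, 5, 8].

Finding inversions in [9, 8, 18, 18, 10, 14, 5, 8]:

(0, 1): arr[0]=9 > arr[1]=8
(0, 6): arr[0]=9 > arr[6]=5
(0, 7): arr[0]=9 > arr[7]=8
(1, 6): arr[1]=8 > arr[6]=5
(2, 4): arr[2]=18 > arr[4]=10
(2, 5): arr[2]=18 > arr[5]=14
(2, 6): arr[2]=18 > arr[6]=5
(2, 7): arr[2]=18 > arr[7]=8
(3, 4): arr[3]=18 > arr[4]=10
(3, 5): arr[3]=18 > arr[5]=14
(3, 6): arr[3]=18 > arr[6]=5
(3, 7): arr[3]=18 > arr[7]=8
(4, 6): arr[4]=10 > arr[6]=5
(4, 7): arr[4]=10 > arr[7]=8
(5, 6): arr[5]=14 > arr[6]=5
(5, 7): arr[5]=14 > arr[7]=8

Total inversions: 16

The array has 16 inversion(s): (0,1), (0,6), (0,7), (1,6), (2,4), (2,5), (2,6), (2,7), (3,4), (3,5), (3,6), (3,7), (4,6), (4,7), (5,6), (5,7). Each pair (i,j) satisfies i < j and arr[i] > arr[j].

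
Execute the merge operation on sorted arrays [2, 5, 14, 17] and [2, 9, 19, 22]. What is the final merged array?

Merging process:

Compare 2 vs 2: take 2 from left. Merged: [2]
Compare 5 vs 2: take 2 from right. Merged: [2, 2]
Compare 5 vs 9: take 5 from left. Merged: [2, 2, 5]
Compare 14 vs 9: take 9 from right. Merged: [2, 2, 5, 9]
Compare 14 vs 19: take 14 from left. Merged: [2, 2, 5, 9, 14]
Compare 17 vs 19: take 17 from left. Merged: [2, 2, 5, 9, 14, 17]
Append remaining from right: [19, 22]. Merged: [2, 2, 5, 9, 14, 17, 19, 22]

Final merged array: [2, 2, 5, 9, 14, 17, 19, 22]
Total comparisons: 6

The merged array is [2, 2, 5, 9, 14, 17, 19, 22], requiring 6 comparisons. The merge step runs in O(n) time where n is the total number of elements.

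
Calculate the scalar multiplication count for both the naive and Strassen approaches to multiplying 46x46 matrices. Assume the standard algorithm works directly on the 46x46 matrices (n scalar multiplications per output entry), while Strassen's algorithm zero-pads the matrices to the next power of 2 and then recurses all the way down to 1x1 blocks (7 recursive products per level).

Matrix multiplication for 46x46 matrices:

Strassen's algorithm requires power-of-2 dimensions. Pad 46x46 to 64x64 (next power of 2).

Standard algorithm: 46^3 = 97336 multiplications
Strassen's algorithm: 7^(log2(64)) = 7^6 = 117649 multiplications
Difference: 97336 - 117649 = -20313 (Strassen uses MORE here due to padding overhead — for small or just-over-power-of-2 n, padding can outweigh the per-level savings)

Standard: 97336 multiplications (46^3). Strassen: 117649 multiplications (7^6, after padding to 64x64). Strassen reduces 8 recursive multiplications to 7 at each level.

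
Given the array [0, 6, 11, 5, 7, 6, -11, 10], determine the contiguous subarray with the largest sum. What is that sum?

Using Kadane's algorithm on [0, 6, 11, 5, 7, 6, -11, 10]:

Scanning through the array:
Position 1 (value 6): max_ending_here = 6, max_so_far = 6
Position 2 (value 11): max_ending_here = 17, max_so_far = 17
Position 3 (value 5): max_ending_here = 22, max_so_far = 22
Position 4 (value 7): max_ending_here = 29, max_so_far = 29
Position 5 (value 6): max_ending_here = 35, max_so_far = 35
Position 6 (value -11): max_ending_here = 24, max_so_far = 35
Position 7 (value 10): max_ending_here = 34, max_so_far = 35

Maximum subarray: [0, 6, 11, 5, 7, 6]
Maximum sum: 35

The maximum subarray is [0, 6, 11, 5, 7, 6] with sum 35. This subarray runs from index 0 to index 5.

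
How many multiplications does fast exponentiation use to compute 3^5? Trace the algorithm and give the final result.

Computing 3^5 by squaring (build up from 3^1; each line after the first costs one multiplication):

3^1 = 3
3^2 = (3^1)^2 = 3^2 = 9
3^4 = (3^2)^2 = 9^2 = 81
3^5 = 3 * 3^4 = 3 * 81 = 243

Result: 243
Multiplications needed: 3 (3 lines after 3^1)

3^5 = 243. Using exponentiation by squaring, this requires 3 multiplications. The key idea: if the exponent is even, square the half-power; if odd, multiply by the base once.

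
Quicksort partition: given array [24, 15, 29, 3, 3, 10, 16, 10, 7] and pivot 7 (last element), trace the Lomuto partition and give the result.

Lomuto partition with pivot = 7:

Initial array: [24, 15, 29, 3, 3, 10, 16, 10, 7]

arr[0]=24 > 7: no swap
arr[1]=15 > 7: no swap
arr[2]=29 > 7: no swap
arr[3]=3 <= 7: swap with position 0, array becomes [3, 15, 29, 24, 3, 10, 16, 10, 7]
arr[4]=3 <= 7: swap with position 1, array becomes [3, 3, 29, 24, 15, 10, 16, 10, 7]
arr[5]=10 > 7: no swap
arr[6]=16 > 7: no swap
arr[7]=10 > 7: no swap

Place pivot at position 2: [3, 3, 7, 24, 15, 10, 16, 10, 29]
Pivot position: 2

After partitioning with pivot 7, the array becomes [3, 3, 7, 24, 15, 10, 16, 10, 29]. The pivot is placed at index 2. All elements to the left of the pivot are <= 7, and all elements to the right are > 7.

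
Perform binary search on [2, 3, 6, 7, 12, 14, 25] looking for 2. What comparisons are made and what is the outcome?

Binary search for 2 in [2, 3, 6, 7, 12, 14, 25]:

lo=0, hi=6, mid=3, arr[mid]=7 -> 7 > 2, search left half
lo=0, hi=2, mid=1, arr[mid]=3 -> 3 > 2, search left half
lo=0, hi=0, mid=0, arr[mid]=2 -> Found target at index 0!

Binary search finds 2 at index 0 after 3 comparisons. The search repeatedly halves the search space by comparing with the middle element.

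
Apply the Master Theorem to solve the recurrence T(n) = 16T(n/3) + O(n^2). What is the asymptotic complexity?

Master Theorem for T(n) = 16T(n/3) + O(n^2):

a = 16, b = 3, c = 2
log_b(a) = log_3(16) = 2.5237

Case 1: c = 2 < log_3(16) = 2.5237
T(n) = O(n^(log_3 16))

For T(n) = 16T(n/3) + O(n^2): log_3(16) = 2.5237. This is Case 1 of the Master Theorem (c < log_b(a), work dominated by leaves), giving O(n^(log_3 16)).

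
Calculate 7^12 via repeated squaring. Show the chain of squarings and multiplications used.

Computing 7^12 by squaring (build up from 7^1; each line after the first costs one multiplication):

7^1 = 7
7^2 = (7^1)^2 = 7^2 = 49
7^3 = 7 * 7^2 = 7 * 49 = 343
7^6 = (7^3)^2 = 343^2 = 117649
7^12 = (7^6)^2 = 117649^2 = 13841287201

Result: 13841287201
Multiplications needed: 4 (4 lines after 7^1)

7^12 = 13841287201. Using exponentiation by squaring, this requires 4 multiplications. The key idea: if the exponent is even, square the half-power; if odd, multiply by the base once.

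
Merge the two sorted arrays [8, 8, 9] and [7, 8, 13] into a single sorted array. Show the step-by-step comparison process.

Merging process:

Compare 8 vs 7: take 7 from right. Merged: [7]
Compare 8 vs 8: take 8 from left. Merged: [7, 8]
Compare 8 vs 8: take 8 from left. Merged: [7, 8, 8]
Compare 9 vs 8: take 8 from right. Merged: [7, 8, 8, 8]
Compare 9 vs 13: take 9 from left. Merged: [7, 8, 8, 8, 9]
Append remaining from right: [13]. Merged: [7, 8, 8, 8, 9, 13]

Final merged array: [7, 8, 8, 8, 9, 13]
Total comparisons: 5

The merged array is [7, 8, 8, 8, 9, 13], requiring 5 comparisons. The merge step runs in O(n) time where n is the total number of elements.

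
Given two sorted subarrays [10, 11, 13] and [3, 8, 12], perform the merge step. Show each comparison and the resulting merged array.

Merging process:

Compare 10 vs 3: take 3 from right. Merged: [3]
Compare 10 vs 8: take 8 from right. Merged: [3, 8]
Compare 10 vs 12: take 10 from left. Merged: [3, 8, 10]
Compare 11 vs 12: take 11 from left. Merged: [3, 8, 10, 11]
Compare 13 vs 12: take 12 from right. Merged: [3, 8, 10, 11, 12]
Append remaining from left: [13]. Merged: [3, 8, 10, 11, 12, 13]

Final merged array: [3, 8, 10, 11, 12, 13]
Total comparisons: 5

The merged array is [3, 8, 10, 11, 12, 13], requiring 5 comparisons. The merge step runs in O(n) time where n is the total number of elements.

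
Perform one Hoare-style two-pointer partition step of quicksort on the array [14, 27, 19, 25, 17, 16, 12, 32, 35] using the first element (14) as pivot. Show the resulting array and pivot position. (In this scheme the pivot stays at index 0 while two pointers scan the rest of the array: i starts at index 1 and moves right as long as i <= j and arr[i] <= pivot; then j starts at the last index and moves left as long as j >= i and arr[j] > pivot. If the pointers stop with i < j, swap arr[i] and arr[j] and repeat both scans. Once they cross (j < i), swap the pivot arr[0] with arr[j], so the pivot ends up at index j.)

Hoare-style two-pointer partition with pivot = 14:

Initial array: [14, 27, 19, 25, 17, 16, 12, 32, 35]

Pointers start at i = 1, j = 8.
i stops at index 1 (arr[1]=27 > 14), j stops at index 6 (arr[6]=12 <= 14): swap arr[1] and arr[6], array becomes [14, 12, 19, 25, 17, 16, 27, 32, 35]
i ends at 2, j ends at 1: the pointers have crossed (j < i), so scanning stops.

Swap pivot arr[0] with arr[1] to place pivot at position 1: [12, 14, 19, 25, 17, 16, 27, 32, 35]
Pivot position: 1

After partitioning with pivot 14, the array becomes [12, 14, 19, 25, 17, 16, 27, 32, 35]. The pivot is placed at index 1. All elements to the left of the pivot are <= 14, and all elements to the right are > 14.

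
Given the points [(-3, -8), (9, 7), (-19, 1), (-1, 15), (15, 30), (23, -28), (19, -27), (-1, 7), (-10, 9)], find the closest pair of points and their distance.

Computing all pairwise distances among 9 points:

d((-3, -8), (9, 7)) = 19.2094
d((-3, -8), (-19, 1)) = 18.3576
d((-3, -8), (-1, 15)) = 23.0868
d((-3, -8), (15, 30)) = 42.0476
d((-3, -8), (23, -28)) = 32.8024
d((-3, -8), (19, -27)) = 29.0689
d((-3, -8), (-1, 7)) = 15.1327
d((-3, -8), (-10, 9)) = 18.3848
d((9, 7), (-19, 1)) = 28.6356
d((9, 7), (-1, 15)) = 12.8062
d((9, 7), (15, 30)) = 23.7697
d((9, 7), (23, -28)) = 37.6962
d((9, 7), (19, -27)) = 35.4401
d((9, 7), (-1, 7)) = 10.0
d((9, 7), (-10, 9)) = 19.105
d((-19, 1), (-1, 15)) = 22.8035
d((-19, 1), (15, 30)) = 44.6878
d((-19, 1), (23, -28)) = 51.0392
d((-19, 1), (19, -27)) = 47.2017
d((-19, 1), (-1, 7)) = 18.9737
d((-19, 1), (-10, 9)) = 12.0416
d((-1, 15), (15, 30)) = 21.9317
d((-1, 15), (23, -28)) = 49.2443
d((-1, 15), (19, -27)) = 46.5188
d((-1, 15), (-1, 7)) = 8.0
d((-1, 15), (-10, 9)) = 10.8167
d((15, 30), (23, -28)) = 58.5491
d((15, 30), (19, -27)) = 57.1402
d((15, 30), (-1, 7)) = 28.0179
d((15, 30), (-10, 9)) = 32.6497
d((23, -28), (19, -27)) = 4.1231 <-- minimum
d((23, -28), (-1, 7)) = 42.4382
d((23, -28), (-10, 9)) = 49.5782
d((19, -27), (-1, 7)) = 39.4462
d((19, -27), (-10, 9)) = 46.2277
d((-1, 7), (-10, 9)) = 9.2195

Closest pair: (23, -28) and (19, -27) with distance 4.1231

The closest pair is (23, -28) and (19, -27) with Euclidean distance 4.1231. For 9 points, brute-force pairwise comparison is shown above. For large n, the divide-and-conquer algorithm (sort by x, recurse on halves, check the dividing strip) achieves O(n log n).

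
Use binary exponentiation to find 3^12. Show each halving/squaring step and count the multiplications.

Computing 3^12 by squaring (build up from 3^1; each line after the first costs one multiplication):

3^1 = 3
3^2 = (3^1)^2 = 3^2 = 9
3^3 = 3 * 3^2 = 3 * 9 = 27
3^6 = (3^3)^2 = 27^2 = 729
3^12 = (3^6)^2 = 729^2 = 531441

Result: 531441
Multiplications needed: 4 (4 lines after 3^1)

3^12 = 531441. Using exponentiation by squaring, this requires 4 multiplications. The key idea: if the exponent is even, square the half-power; if odd, multiply by the base once.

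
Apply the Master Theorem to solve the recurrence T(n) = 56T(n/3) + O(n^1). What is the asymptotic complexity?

Master Theorem for T(n) = 56T(n/3) + O(n^1):

a = 56, b = 3, c = 1
log_b(a) = log_3(56) = 3.6640

Case 1: c = 1 < log_3(56) = 3.6640
T(n) = O(n^(log_3 56))

For T(n) = 56T(n/3) + O(n^1): log_3(56) = 3.6640. This is Case 1 of the Master Theorem (c < log_b(a), work dominated by leaves), giving O(n^(log_3 56)).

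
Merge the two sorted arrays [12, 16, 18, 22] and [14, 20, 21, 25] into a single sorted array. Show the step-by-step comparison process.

Merging process:

Compare 12 vs 14: take 12 from left. Merged: [12]
Compare 16 vs 14: take 14 from right. Merged: [12, 14]
Compare 16 vs 20: take 16 from left. Merged: [12, 14, 16]
Compare 18 vs 20: take 18 from left. Merged: [12, 14, 16, 18]
Compare 22 vs 20: take 20 from right. Merged: [12, 14, 16, 18, 20]
Compare 22 vs 21: take 21 from right. Merged: [12, 14, 16, 18, 20, 21]
Compare 22 vs 25: take 22 from left. Merged: [12, 14, 16, 18, 20, 21, 22]
Append remaining from right: [25]. Merged: [12, 14, 16, 18, 20, 21, 22, 25]

Final merged array: [12, 14, 16, 18, 20, 21, 22, 25]
Total comparisons: 7

The merged array is [12, 14, 16, 18, 20, 21, 22, 25], requiring 7 comparisons. The merge step runs in O(n) time where n is the total number of elements.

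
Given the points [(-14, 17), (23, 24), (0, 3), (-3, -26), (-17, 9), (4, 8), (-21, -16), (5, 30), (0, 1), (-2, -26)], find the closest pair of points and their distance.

Computing all pairwise distances among 10 points:

d((-14, 17), (23, 24)) = 37.6563
d((-14, 17), (0, 3)) = 19.799
d((-14, 17), (-3, -26)) = 44.3847
d((-14, 17), (-17, 9)) = 8.544
d((-14, 17), (4, 8)) = 20.1246
d((-14, 17), (-21, -16)) = 33.7343
d((-14, 17), (5, 30)) = 23.0217
d((-14, 17), (0, 1)) = 21.2603
d((-14, 17), (-2, -26)) = 44.643
d((23, 24), (0, 3)) = 31.1448
d((23, 24), (-3, -26)) = 56.356
d((23, 24), (-17, 9)) = 42.72
d((23, 24), (4, 8)) = 24.8395
d((23, 24), (-21, -16)) = 59.4643
d((23, 24), (5, 30)) = 18.9737
d((23, 24), (0, 1)) = 32.5269
d((23, 24), (-2, -26)) = 55.9017
d((0, 3), (-3, -26)) = 29.1548
d((0, 3), (-17, 9)) = 18.0278
d((0, 3), (4, 8)) = 6.4031
d((0, 3), (-21, -16)) = 28.3196
d((0, 3), (5, 30)) = 27.4591
d((0, 3), (0, 1)) = 2.0
d((0, 3), (-2, -26)) = 29.0689
d((-3, -26), (-17, 9)) = 37.6962
d((-3, -26), (4, 8)) = 34.7131
d((-3, -26), (-21, -16)) = 20.5913
d((-3, -26), (5, 30)) = 56.5685
d((-3, -26), (0, 1)) = 27.1662
d((-3, -26), (-2, -26)) = 1.0 <-- minimum
d((-17, 9), (4, 8)) = 21.0238
d((-17, 9), (-21, -16)) = 25.318
d((-17, 9), (5, 30)) = 30.4138
d((-17, 9), (0, 1)) = 18.7883
d((-17, 9), (-2, -26)) = 38.0789
d((4, 8), (-21, -16)) = 34.6554
d((4, 8), (5, 30)) = 22.0227
d((4, 8), (0, 1)) = 8.0623
d((4, 8), (-2, -26)) = 34.5254
d((-21, -16), (5, 30)) = 52.8394
d((-21, -16), (0, 1)) = 27.0185
d((-21, -16), (-2, -26)) = 21.4709
d((5, 30), (0, 1)) = 29.4279
d((5, 30), (-2, -26)) = 56.4358
d((0, 1), (-2, -26)) = 27.074

Closest pair: (-3, -26) and (-2, -26) with distance 1.0

The closest pair is (-3, -26) and (-2, -26) with Euclidean distance 1.0. For 10 points, brute-force pairwise comparison is shown above. For large n, the divide-and-conquer algorithm (sort by x, recurse on halves, check the dividing strip) achieves O(n log n).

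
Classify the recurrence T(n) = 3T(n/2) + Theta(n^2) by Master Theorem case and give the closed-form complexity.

Master Theorem for T(n) = 3T(n/2) + O(n^2):

a = 3, b = 2, c = 2
log_b(a) = log_2(3) = 1.5850

Case 3: c = 2 > log_2(3) = 1.5850
T(n) = O(n^2) = O(n^2)

For T(n) = 3T(n/2) + O(n^2): log_2(3) = 1.5850. This is Case 3 of the Master Theorem (c > log_b(a), work dominated by root), giving O(n^2).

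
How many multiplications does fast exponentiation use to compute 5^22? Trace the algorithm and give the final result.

Computing 5^22 by squaring (build up from 5^1; each line after the first costs one multiplication):

5^1 = 5
5^2 = (5^1)^2 = 5^2 = 25
5^4 = (5^2)^2 = 25^2 = 625
5^5 = 5 * 5^4 = 5 * 625 = 3125
5^10 = (5^5)^2 = 3125^2 = 9765625
5^11 = 5 * 5^10 = 5 * 9765625 = 48828125
5^22 = (5^11)^2 = 48828125^2 = 2384185791015625

Result: 2384185791015625
Multiplications needed: 6 (6 lines after 5^1)

5^22 = 2384185791015625. Using exponentiation by squaring, this requires 6 multiplications. The key idea: if the exponent is even, square the half-power; if odd, multiply by the base once.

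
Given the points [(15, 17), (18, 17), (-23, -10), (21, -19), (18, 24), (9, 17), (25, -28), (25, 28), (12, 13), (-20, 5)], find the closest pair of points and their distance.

Computing all pairwise distances among 10 points:

d((15, 17), (18, 17)) = 3.0 <-- minimum
d((15, 17), (-23, -10)) = 46.6154
d((15, 17), (21, -19)) = 36.4966
d((15, 17), (18, 24)) = 7.6158
d((15, 17), (9, 17)) = 6.0
d((15, 17), (25, -28)) = 46.0977
d((15, 17), (25, 28)) = 14.8661
d((15, 17), (12, 13)) = 5.0
d((15, 17), (-20, 5)) = 37.0
d((18, 17), (-23, -10)) = 49.0918
d((18, 17), (21, -19)) = 36.1248
d((18, 17), (18, 24)) = 7.0
d((18, 17), (9, 17)) = 9.0
d((18, 17), (25, -28)) = 45.5412
d((18, 17), (25, 28)) = 13.0384
d((18, 17), (12, 13)) = 7.2111
d((18, 17), (-20, 5)) = 39.8497
d((-23, -10), (21, -19)) = 44.911
d((-23, -10), (18, 24)) = 53.2635
d((-23, -10), (9, 17)) = 41.8688
d((-23, -10), (25, -28)) = 51.264
d((-23, -10), (25, 28)) = 61.2209
d((-23, -10), (12, 13)) = 41.8808
d((-23, -10), (-20, 5)) = 15.2971
d((21, -19), (18, 24)) = 43.1045
d((21, -19), (9, 17)) = 37.9473
d((21, -19), (25, -28)) = 9.8489
d((21, -19), (25, 28)) = 47.1699
d((21, -19), (12, 13)) = 33.2415
d((21, -19), (-20, 5)) = 47.5079
d((18, 24), (9, 17)) = 11.4018
d((18, 24), (25, -28)) = 52.469
d((18, 24), (25, 28)) = 8.0623
d((18, 24), (12, 13)) = 12.53
d((18, 24), (-20, 5)) = 42.4853
d((9, 17), (25, -28)) = 47.7598
d((9, 17), (25, 28)) = 19.4165
d((9, 17), (12, 13)) = 5.0
d((9, 17), (-20, 5)) = 31.3847
d((25, -28), (25, 28)) = 56.0
d((25, -28), (12, 13)) = 43.0116
d((25, -28), (-20, 5)) = 55.8032
d((25, 28), (12, 13)) = 19.8494
d((25, 28), (-20, 5)) = 50.5371
d((12, 13), (-20, 5)) = 32.9848

Closest pair: (15, 17) and (18, 17) with distance 3.0

The closest pair is (15, 17) and (18, 17) with Euclidean distance 3.0. For 10 points, brute-force pairwise comparison is shown above. For large n, the divide-and-conquer algorithm (sort by x, recurse on halves, check the dividing strip) achieves O(n log n).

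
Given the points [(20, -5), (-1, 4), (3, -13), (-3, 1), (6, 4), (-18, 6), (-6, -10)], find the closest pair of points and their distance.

Computing all pairwise distances among 7 points:

d((20, -5), (-1, 4)) = 22.8473
d((20, -5), (3, -13)) = 18.7883
d((20, -5), (-3, 1)) = 23.7697
d((20, -5), (6, 4)) = 16.6433
d((20, -5), (-18, 6)) = 39.5601
d((20, -5), (-6, -10)) = 26.4764
d((-1, 4), (3, -13)) = 17.4642
d((-1, 4), (-3, 1)) = 3.6056 <-- minimum
d((-1, 4), (6, 4)) = 7.0
d((-1, 4), (-18, 6)) = 17.1172
d((-1, 4), (-6, -10)) = 14.8661
d((3, -13), (-3, 1)) = 15.2315
d((3, -13), (6, 4)) = 17.2627
d((3, -13), (-18, 6)) = 28.3196
d((3, -13), (-6, -10)) = 9.4868
d((-3, 1), (6, 4)) = 9.4868
d((-3, 1), (-18, 6)) = 15.8114
d((-3, 1), (-6, -10)) = 11.4018
d((6, 4), (-18, 6)) = 24.0832
d((6, 4), (-6, -10)) = 18.4391
d((-18, 6), (-6, -10)) = 20.0

Closest pair: (-1, 4) and (-3, 1) with distance 3.6056

The closest pair is (-1, 4) and (-3, 1) with Euclidean distance 3.6056. For 7 points, brute-force pairwise comparison is shown above. For large n, the divide-and-conquer algorithm (sort by x, recurse on halves, check the dividing strip) achieves O(n log n).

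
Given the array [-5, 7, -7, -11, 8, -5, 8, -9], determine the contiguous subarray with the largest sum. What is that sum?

Using Kadane's algorithm on [-5, 7, -7, -11, 8, -5, 8, -9]:

Scanning through the array:
Position 1 (value 7): max_ending_here = 7, max_so_far = 7
Position 2 (value -7): max_ending_here = 0, max_so_far = 7
Position 3 (value -11): max_ending_here = -11, max_so_far = 7
Position 4 (value 8): max_ending_here = 8, max_so_far = 8
Position 5 (value -5): max_ending_here = 3, max_so_far = 8
Position 6 (value 8): max_ending_here = 11, max_so_far = 11
Position 7 (value -9): max_ending_here = 2, max_so_far = 11

Maximum subarray: [8, -5, 8]
Maximum sum: 11

The maximum subarray is [8, -5, 8] with sum 11. This subarray runs from index 4 to index 6.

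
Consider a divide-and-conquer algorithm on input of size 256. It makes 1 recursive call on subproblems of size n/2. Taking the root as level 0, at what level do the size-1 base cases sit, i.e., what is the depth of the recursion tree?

For divide and conquer with division factor 2:

Problem sizes at each level:
Level 0: 256
Level 1: 128
Level 2: 64
Level 3: 32
Level 4: 16
Level 5: 8
Level 6: 4
Level 7: 2
Level 8: 1

The root is level 0 and the size-1 base case is level 8 (the tree spans levels 0 through 8, i.e. 9 levels counting the root), so the depth is the number of divisions: log_2(256) = 8

The recursion tree depth is log_2(256) = 8. At each level, the problem size is divided by 2, so it takes 8 divisions to reduce to a base case of size 1. The algorithm makes 1 recursive call at each level.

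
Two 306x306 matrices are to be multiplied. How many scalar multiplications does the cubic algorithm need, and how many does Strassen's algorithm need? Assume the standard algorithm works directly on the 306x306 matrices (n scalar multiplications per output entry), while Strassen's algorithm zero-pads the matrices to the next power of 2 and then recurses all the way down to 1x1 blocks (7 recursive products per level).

Matrix multiplication for 306x306 matrices:

Strassen's algorithm requires power-of-2 dimensions. Pad 306x306 to 512x512 (next power of 2).

Standard algorithm: 306^3 = 28652616 multiplications
Strassen's algorithm: 7^(log2(512)) = 7^9 = 40353607 multiplications
Difference: 28652616 - 40353607 = -11700991 (Strassen uses MORE here due to padding overhead — for small or just-over-power-of-2 n, padding can outweigh the per-level savings)

Standard: 28652616 multiplications (306^3). Strassen: 40353607 multiplications (7^9, after padding to 512x512). Strassen reduces 8 recursive multiplications to 7 at each level.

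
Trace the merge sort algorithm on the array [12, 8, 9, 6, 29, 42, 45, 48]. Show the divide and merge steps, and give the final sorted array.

Merge sort trace:

Split: [12, 8, 9, 6, 29, 42, 45, 48] -> [12, 8, 9, 6] and [29, 42, 45, 48]
  Split: [12, 8, 9, 6] -> [12, 8] and [9, 6]
    Split: [12, 8] -> [12] and [8]
    Merge: [12] + [8] -> [8, 12]
    Split: [9, 6] -> [9] and [6]
    Merge: [9] + [6] -> [6, 9]
  Merge: [8, 12] + [6, 9] -> [6, 8, 9, 12]
  Split: [29, 42, 45, 48] -> [29, 42] and [45, 48]
    Split: [29, 42] -> [29] and [42]
    Merge: [29] + [42] -> [29, 42]
    Split: [45, 48] -> [45] and [48]
    Merge: [45] + [48] -> [45, 48]
  Merge: [29, 42] + [45, 48] -> [29, 42, 45, 48]
Merge: [6, 8, 9, 12] + [29, 42, 45, 48] -> [6, 8, 9, 12, 29, 42, 45, 48]

Final sorted array: [6, 8, 9, 12, 29, 42, 45, 48]

The merge sort proceeds by recursively splitting the array and merging sorted halves.
After all merges, the sorted array is [6, 8, 9, 12, 29, 42, 45, 48].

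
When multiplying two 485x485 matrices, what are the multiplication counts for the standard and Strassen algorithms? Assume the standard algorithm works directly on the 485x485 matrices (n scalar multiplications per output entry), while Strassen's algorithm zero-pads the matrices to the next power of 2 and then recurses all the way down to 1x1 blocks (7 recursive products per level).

Matrix multiplication for 485x485 matrices:

Strassen's algorithm requires power-of-2 dimensions. Pad 485x485 to 512x512 (next power of 2).

Standard algorithm: 485^3 = 114084125 multiplications
Strassen's algorithm: 7^(log2(512)) = 7^9 = 40353607 multiplications
Savings: 114084125 - 40353607 = 73730518 multiplications

Standard: 114084125 multiplications (485^3). Strassen: 40353607 multiplications (7^9, after padding to 512x512). Strassen reduces 8 recursive multiplications to 7 at each level.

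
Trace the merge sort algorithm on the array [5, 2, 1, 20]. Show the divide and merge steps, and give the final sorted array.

Merge sort trace:

Split: [5, 2, 1, 20] -> [5, 2] and [1, 20]
  Split: [5, 2] -> [5] and [2]
  Merge: [5] + [2] -> [2, 5]
  Split: [1, 20] -> [1] and [20]
  Merge: [1] + [20] -> [1, 20]
Merge: [2, 5] + [1, 20] -> [1, 2, 5, 20]

Final sorted array: [1, 2, 5, 20]

The merge sort proceeds by recursively splitting the array and merging sorted halves.
After all merges, the sorted array is [1, 2, 5, 20].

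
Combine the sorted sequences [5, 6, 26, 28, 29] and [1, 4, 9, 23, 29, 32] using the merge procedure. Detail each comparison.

Merging process:

Compare 5 vs 1: take 1 from right. Merged: [1]
Compare 5 vs 4: take 4 from right. Merged: [1, 4]
Compare 5 vs 9: take 5 from left. Merged: [1, 4, 5]
Compare 6 vs 9: take 6 from left. Merged: [1, 4, 5, 6]
Compare 26 vs 9: take 9 from right. Merged: [1, 4, 5, 6, 9]
Compare 26 vs 23: take 23 from right. Merged: [1, 4, 5, 6, 9, 23]
Compare 26 vs 29: take 26 from left. Merged: [1, 4, 5, 6, 9, 23, 26]
Compare 28 vs 29: take 28 from left. Merged: [1, 4, 5, 6, 9, 23, 26, 28]
Compare 29 vs 29: take 29 from left. Merged: [1, 4, 5, 6, 9, 23, 26, 28, 29]
Append remaining from right: [29, 32]. Merged: [1, 4, 5, 6, 9, 23, 26, 28, 29, 29, 32]

Final merged array: [1, 4, 5, 6, 9, 23, 26, 28, 29, 29, 32]
Total comparisons: 9

The merged array is [1, 4, 5, 6, 9, 23, 26, 28, 29, 29, 32], requiring 9 comparisons. The merge step runs in O(n) time where n is the total number of elements.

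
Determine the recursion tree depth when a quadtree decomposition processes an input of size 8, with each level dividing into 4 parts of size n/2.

For divide and conquer with division factor 2:

Problem sizes at each level:
Level 0: 8
Level 1: 4
Level 2: 2
Level 3: 1

The root is level 0 and the size-1 base case is level 3 (the tree spans levels 0 through 3, i.e. 4 levels counting the root), so the depth is the number of divisions: log_2(8) = 3

The recursion tree depth is log_2(8) = 3. At each level, the problem size is divided by 2, so it takes 3 divisions to reduce to a base case of size 1. The algorithm makes 4 recursive calls at each level.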